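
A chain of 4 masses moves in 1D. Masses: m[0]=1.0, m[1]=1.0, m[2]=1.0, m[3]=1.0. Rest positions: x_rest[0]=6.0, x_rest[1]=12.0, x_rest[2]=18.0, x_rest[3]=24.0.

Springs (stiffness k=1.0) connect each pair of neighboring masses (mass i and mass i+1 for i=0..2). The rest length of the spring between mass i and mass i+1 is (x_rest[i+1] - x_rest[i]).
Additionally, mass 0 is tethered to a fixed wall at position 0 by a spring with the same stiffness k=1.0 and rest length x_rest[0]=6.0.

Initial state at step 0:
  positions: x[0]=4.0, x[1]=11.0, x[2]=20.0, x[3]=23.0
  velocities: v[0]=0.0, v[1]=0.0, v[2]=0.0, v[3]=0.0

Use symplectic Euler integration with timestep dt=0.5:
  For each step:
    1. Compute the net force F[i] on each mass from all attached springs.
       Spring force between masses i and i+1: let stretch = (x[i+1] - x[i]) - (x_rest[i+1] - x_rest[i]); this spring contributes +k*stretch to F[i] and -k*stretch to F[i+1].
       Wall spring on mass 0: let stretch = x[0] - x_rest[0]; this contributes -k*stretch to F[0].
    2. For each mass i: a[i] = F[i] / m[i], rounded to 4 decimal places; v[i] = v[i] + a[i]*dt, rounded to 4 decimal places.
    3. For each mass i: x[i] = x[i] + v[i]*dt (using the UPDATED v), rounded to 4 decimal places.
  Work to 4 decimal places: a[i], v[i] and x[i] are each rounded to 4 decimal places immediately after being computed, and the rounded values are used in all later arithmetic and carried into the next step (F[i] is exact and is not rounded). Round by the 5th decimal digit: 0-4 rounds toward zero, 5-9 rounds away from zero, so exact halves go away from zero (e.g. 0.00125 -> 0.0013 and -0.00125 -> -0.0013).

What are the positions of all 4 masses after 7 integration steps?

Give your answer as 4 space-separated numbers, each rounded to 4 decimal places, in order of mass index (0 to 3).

Step 0: x=[4.0000 11.0000 20.0000 23.0000] v=[0.0000 0.0000 0.0000 0.0000]
Step 1: x=[4.7500 11.5000 18.5000 23.7500] v=[1.5000 1.0000 -3.0000 1.5000]
Step 2: x=[6.0000 12.0625 16.5625 24.6875] v=[2.5000 1.1250 -3.8750 1.8750]
Step 3: x=[7.2657 12.2344 15.5313 25.0938] v=[2.5313 0.3438 -2.0625 0.8125]
Step 4: x=[7.9571 11.9884 16.0665 24.6094] v=[1.3828 -0.4921 1.0703 -0.9688]
Step 5: x=[7.6671 11.7541 17.7179 23.4893] v=[-0.5801 -0.4687 3.3027 -2.2403]
Step 6: x=[6.4820 11.9890 19.3212 22.4263] v=[-2.3702 0.4697 3.2065 -2.1260]
Step 7: x=[5.0532 12.6802 19.8677 22.0870] v=[-2.8577 1.3823 1.0930 -0.6786]

Answer: 5.0532 12.6802 19.8677 22.0870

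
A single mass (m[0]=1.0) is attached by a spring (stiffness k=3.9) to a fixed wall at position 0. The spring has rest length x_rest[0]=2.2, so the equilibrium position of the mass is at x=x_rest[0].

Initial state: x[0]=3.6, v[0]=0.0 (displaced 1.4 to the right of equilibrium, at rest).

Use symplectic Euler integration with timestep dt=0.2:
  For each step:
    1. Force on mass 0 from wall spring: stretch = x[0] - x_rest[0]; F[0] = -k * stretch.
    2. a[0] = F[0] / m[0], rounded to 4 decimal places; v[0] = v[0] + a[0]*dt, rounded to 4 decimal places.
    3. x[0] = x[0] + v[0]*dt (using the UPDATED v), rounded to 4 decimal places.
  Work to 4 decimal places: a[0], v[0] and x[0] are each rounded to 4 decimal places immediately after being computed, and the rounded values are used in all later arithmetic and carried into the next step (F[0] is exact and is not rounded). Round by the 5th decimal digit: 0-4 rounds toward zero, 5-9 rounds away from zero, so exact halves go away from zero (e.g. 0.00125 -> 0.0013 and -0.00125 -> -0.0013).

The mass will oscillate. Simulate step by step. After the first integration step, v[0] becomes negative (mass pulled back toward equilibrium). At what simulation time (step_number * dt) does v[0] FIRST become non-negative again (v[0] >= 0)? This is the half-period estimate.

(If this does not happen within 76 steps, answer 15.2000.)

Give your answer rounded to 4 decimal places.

Answer: 1.6000

Derivation:
Step 0: x=[3.6000] v=[0.0000]
Step 1: x=[3.3816] v=[-1.0920]
Step 2: x=[2.9789] v=[-2.0136]
Step 3: x=[2.4547] v=[-2.6211]
Step 4: x=[1.8907] v=[-2.8198]
Step 5: x=[1.3750] v=[-2.5785]
Step 6: x=[0.9880] v=[-1.9350]
Step 7: x=[0.7901] v=[-0.9896]
Step 8: x=[0.8121] v=[0.1101]
First v>=0 after going negative at step 8, time=1.6000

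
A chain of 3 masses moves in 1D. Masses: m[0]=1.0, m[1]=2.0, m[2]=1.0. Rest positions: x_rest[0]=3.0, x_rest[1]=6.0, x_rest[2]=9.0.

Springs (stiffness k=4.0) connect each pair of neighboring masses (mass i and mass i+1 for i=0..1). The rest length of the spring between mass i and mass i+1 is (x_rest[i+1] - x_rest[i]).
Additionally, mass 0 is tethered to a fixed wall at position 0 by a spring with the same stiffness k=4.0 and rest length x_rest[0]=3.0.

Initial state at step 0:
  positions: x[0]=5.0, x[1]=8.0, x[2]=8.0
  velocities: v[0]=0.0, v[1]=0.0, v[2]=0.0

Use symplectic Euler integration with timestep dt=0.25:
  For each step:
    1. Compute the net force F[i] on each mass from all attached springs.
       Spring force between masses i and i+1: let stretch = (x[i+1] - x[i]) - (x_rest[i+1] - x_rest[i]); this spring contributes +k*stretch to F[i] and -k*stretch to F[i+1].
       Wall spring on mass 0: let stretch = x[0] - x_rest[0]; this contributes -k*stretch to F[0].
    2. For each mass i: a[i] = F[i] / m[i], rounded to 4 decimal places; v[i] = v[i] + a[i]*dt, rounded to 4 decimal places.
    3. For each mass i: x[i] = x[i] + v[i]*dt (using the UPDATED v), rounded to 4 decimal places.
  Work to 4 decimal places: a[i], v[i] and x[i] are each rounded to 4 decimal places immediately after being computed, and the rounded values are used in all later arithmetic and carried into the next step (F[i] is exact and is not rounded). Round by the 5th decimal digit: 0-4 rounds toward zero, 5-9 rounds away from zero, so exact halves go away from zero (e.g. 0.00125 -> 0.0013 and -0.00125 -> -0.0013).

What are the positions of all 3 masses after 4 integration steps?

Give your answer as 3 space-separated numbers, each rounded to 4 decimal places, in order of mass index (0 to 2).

Step 0: x=[5.0000 8.0000 8.0000] v=[0.0000 0.0000 0.0000]
Step 1: x=[4.5000 7.6250 8.7500] v=[-2.0000 -1.5000 3.0000]
Step 2: x=[3.6563 7.0000 9.9688] v=[-3.3750 -2.5000 4.8750]
Step 3: x=[2.7344 6.3281 11.1954] v=[-3.6876 -2.6875 4.9062]
Step 4: x=[2.0273 5.8154 11.9551] v=[-2.8283 -2.0507 3.0389]

Answer: 2.0273 5.8154 11.9551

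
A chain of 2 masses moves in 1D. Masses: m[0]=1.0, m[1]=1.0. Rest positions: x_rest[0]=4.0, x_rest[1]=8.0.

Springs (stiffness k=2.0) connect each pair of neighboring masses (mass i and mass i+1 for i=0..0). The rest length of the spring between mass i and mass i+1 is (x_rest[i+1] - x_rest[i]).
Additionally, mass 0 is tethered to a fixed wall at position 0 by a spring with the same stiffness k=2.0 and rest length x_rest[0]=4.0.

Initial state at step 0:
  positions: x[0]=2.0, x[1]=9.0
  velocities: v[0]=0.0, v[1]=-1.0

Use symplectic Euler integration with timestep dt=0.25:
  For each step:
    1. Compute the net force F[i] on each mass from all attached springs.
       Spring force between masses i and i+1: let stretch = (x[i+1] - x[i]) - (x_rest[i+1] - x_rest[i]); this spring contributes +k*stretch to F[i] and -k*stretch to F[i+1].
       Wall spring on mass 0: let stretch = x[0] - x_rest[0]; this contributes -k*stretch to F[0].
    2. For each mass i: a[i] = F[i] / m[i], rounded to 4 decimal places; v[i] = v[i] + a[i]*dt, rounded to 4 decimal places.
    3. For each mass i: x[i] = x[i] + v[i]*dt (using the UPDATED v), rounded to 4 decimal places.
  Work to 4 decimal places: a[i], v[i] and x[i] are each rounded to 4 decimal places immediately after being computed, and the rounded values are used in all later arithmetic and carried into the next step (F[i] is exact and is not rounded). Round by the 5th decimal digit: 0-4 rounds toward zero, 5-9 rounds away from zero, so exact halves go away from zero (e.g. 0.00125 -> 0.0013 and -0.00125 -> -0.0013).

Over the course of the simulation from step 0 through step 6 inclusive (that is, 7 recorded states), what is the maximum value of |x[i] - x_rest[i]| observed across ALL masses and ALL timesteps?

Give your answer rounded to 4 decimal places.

Answer: 2.0523

Derivation:
Step 0: x=[2.0000 9.0000] v=[0.0000 -1.0000]
Step 1: x=[2.6250 8.3750] v=[2.5000 -2.5000]
Step 2: x=[3.6406 7.5313] v=[4.0625 -3.3750]
Step 3: x=[4.6875 6.7012] v=[4.1876 -3.3204]
Step 4: x=[5.4002 6.1194] v=[2.8507 -2.3273]
Step 5: x=[5.5278 5.9477] v=[0.5102 -0.6869]
Step 6: x=[5.0169 6.2235] v=[-2.0438 1.1032]
Max displacement = 2.0523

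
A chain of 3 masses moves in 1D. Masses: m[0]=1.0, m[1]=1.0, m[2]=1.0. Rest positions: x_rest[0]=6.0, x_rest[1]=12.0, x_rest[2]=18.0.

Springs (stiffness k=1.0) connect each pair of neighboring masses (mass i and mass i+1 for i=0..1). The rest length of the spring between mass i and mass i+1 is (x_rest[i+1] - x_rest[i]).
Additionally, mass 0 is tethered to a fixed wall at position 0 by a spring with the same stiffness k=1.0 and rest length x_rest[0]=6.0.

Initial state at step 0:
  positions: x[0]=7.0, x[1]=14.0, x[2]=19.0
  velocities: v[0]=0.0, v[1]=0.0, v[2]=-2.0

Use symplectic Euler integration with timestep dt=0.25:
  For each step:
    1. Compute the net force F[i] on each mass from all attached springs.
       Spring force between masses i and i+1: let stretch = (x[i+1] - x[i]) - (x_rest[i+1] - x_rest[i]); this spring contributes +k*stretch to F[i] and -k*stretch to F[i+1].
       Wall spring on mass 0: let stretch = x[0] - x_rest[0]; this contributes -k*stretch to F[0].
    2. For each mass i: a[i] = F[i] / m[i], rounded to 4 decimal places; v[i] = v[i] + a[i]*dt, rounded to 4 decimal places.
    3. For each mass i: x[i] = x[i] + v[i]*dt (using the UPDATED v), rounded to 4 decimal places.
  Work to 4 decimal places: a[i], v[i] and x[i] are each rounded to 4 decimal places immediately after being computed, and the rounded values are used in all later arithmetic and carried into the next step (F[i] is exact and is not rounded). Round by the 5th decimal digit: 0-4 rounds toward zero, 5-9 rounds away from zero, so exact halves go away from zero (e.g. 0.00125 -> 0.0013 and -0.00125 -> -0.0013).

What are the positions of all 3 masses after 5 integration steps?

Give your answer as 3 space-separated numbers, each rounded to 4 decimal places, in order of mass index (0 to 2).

Answer: 6.7474 12.2018 17.6267

Derivation:
Step 0: x=[7.0000 14.0000 19.0000] v=[0.0000 0.0000 -2.0000]
Step 1: x=[7.0000 13.8750 18.5625] v=[0.0000 -0.5000 -1.7500]
Step 2: x=[6.9922 13.6133 18.2070] v=[-0.0313 -1.0469 -1.4219]
Step 3: x=[6.9612 13.2249 17.9394] v=[-0.1241 -1.5538 -1.0703]
Step 4: x=[6.8866 12.7396 17.7522] v=[-0.2985 -1.9411 -0.7489]
Step 5: x=[6.7474 12.2018 17.6267] v=[-0.5569 -2.1512 -0.5021]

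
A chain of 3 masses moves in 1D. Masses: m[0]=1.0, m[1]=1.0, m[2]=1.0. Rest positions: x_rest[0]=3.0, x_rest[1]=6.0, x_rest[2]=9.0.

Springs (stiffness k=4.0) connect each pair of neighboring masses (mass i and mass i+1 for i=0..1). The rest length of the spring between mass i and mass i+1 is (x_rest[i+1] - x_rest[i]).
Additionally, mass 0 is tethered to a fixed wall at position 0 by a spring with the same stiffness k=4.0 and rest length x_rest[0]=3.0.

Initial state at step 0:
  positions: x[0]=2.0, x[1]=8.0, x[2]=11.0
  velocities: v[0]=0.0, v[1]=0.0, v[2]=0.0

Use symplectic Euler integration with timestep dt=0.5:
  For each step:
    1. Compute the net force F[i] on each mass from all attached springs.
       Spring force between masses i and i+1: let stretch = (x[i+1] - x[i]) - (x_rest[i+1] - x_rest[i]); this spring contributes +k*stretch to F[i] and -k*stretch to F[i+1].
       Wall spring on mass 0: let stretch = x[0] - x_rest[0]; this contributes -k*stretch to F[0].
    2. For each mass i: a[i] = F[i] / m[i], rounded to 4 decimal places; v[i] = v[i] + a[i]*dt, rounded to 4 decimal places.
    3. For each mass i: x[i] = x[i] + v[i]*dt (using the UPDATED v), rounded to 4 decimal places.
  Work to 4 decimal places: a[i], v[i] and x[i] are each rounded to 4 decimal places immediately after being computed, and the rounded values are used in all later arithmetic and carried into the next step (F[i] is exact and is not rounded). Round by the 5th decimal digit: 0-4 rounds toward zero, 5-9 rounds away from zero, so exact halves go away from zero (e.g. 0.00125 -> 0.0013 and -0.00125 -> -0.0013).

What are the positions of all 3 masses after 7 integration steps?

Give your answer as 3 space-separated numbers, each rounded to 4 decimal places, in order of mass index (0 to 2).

Answer: 4.0000 4.0000 7.0000

Derivation:
Step 0: x=[2.0000 8.0000 11.0000] v=[0.0000 0.0000 0.0000]
Step 1: x=[6.0000 5.0000 11.0000] v=[8.0000 -6.0000 0.0000]
Step 2: x=[3.0000 9.0000 8.0000] v=[-6.0000 8.0000 -6.0000]
Step 3: x=[3.0000 6.0000 9.0000] v=[0.0000 -6.0000 2.0000]
Step 4: x=[3.0000 3.0000 10.0000] v=[0.0000 -6.0000 2.0000]
Step 5: x=[0.0000 7.0000 7.0000] v=[-6.0000 8.0000 -6.0000]
Step 6: x=[4.0000 4.0000 7.0000] v=[8.0000 -6.0000 0.0000]
Step 7: x=[4.0000 4.0000 7.0000] v=[0.0000 0.0000 0.0000]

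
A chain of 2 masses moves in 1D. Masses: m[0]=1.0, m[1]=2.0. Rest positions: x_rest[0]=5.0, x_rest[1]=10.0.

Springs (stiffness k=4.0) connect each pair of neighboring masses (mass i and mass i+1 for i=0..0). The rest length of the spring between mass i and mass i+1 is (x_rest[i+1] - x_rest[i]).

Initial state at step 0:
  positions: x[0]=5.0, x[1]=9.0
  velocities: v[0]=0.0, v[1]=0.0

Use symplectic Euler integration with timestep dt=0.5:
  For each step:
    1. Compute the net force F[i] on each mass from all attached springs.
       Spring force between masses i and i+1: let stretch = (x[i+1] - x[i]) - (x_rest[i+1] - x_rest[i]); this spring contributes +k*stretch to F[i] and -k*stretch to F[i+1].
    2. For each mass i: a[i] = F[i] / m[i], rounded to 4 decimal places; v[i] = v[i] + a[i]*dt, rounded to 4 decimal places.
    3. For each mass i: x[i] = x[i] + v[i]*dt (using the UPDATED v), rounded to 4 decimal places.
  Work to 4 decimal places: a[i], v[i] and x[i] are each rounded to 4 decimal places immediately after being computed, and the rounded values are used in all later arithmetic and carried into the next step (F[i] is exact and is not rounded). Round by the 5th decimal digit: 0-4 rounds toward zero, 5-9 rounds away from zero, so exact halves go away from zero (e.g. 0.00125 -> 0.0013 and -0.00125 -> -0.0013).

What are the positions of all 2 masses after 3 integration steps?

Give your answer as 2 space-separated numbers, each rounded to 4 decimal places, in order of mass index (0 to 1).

Answer: 4.2500 9.3750

Derivation:
Step 0: x=[5.0000 9.0000] v=[0.0000 0.0000]
Step 1: x=[4.0000 9.5000] v=[-2.0000 1.0000]
Step 2: x=[3.5000 9.7500] v=[-1.0000 0.5000]
Step 3: x=[4.2500 9.3750] v=[1.5000 -0.7500]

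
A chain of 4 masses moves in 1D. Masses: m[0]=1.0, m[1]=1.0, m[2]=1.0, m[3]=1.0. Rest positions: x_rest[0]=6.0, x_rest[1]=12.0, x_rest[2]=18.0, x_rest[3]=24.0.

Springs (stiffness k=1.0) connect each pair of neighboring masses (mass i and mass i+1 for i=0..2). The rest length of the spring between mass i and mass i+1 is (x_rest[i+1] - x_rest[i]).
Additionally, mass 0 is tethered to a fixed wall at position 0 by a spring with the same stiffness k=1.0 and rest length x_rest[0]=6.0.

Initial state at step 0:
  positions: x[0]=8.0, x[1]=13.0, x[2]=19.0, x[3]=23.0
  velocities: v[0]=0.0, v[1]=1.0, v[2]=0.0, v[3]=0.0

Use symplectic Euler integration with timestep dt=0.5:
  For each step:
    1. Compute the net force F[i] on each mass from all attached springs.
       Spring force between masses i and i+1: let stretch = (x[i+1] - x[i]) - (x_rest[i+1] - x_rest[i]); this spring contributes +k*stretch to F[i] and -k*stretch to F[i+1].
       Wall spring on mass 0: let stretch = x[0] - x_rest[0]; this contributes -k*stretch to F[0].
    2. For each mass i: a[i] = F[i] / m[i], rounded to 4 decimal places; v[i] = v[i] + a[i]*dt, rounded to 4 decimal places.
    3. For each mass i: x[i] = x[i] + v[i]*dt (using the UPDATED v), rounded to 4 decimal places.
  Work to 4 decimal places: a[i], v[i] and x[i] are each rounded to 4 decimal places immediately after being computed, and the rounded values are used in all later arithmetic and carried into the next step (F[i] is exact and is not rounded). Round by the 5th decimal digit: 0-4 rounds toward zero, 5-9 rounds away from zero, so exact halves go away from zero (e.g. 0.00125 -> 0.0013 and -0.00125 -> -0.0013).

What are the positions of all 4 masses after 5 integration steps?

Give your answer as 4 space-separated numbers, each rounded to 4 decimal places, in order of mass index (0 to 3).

Answer: 5.7558 10.7783 19.4006 25.8020

Derivation:
Step 0: x=[8.0000 13.0000 19.0000 23.0000] v=[0.0000 1.0000 0.0000 0.0000]
Step 1: x=[7.2500 13.7500 18.5000 23.5000] v=[-1.5000 1.5000 -1.0000 1.0000]
Step 2: x=[6.3125 14.0625 18.0625 24.2500] v=[-1.8750 0.6250 -0.8750 1.5000]
Step 3: x=[5.7344 13.4375 18.1719 24.9532] v=[-1.1563 -1.2500 0.2188 1.4063]
Step 4: x=[5.6484 12.0703 18.7931 25.4611] v=[-0.1720 -2.7344 1.2423 1.0157]
Step 5: x=[5.7558 10.7783 19.4006 25.8020] v=[0.2148 -2.5840 1.2149 0.6817]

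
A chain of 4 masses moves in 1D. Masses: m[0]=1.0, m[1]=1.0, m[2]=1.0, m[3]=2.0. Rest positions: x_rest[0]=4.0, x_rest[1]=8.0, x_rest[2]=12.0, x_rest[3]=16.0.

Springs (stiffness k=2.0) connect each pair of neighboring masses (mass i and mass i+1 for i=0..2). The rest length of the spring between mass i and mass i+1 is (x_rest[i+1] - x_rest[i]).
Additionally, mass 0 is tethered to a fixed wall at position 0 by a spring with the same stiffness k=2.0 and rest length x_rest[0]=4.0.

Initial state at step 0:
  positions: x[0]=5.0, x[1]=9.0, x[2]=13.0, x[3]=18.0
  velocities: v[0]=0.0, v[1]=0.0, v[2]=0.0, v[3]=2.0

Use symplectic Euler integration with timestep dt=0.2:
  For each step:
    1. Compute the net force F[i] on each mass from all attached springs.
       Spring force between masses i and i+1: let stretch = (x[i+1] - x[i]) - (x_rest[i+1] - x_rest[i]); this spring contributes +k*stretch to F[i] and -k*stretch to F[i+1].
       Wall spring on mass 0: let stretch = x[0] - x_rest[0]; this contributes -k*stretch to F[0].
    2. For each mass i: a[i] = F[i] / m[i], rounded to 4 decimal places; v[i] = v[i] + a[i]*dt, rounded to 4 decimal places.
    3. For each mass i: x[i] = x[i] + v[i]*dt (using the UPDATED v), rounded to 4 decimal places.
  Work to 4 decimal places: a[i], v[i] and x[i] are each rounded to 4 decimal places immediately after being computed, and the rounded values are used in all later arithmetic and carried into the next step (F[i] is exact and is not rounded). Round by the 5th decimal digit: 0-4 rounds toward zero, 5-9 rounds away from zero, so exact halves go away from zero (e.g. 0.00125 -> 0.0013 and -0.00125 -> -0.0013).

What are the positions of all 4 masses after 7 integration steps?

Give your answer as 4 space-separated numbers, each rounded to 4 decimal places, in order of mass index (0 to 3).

Answer: 4.0100 9.1886 14.8919 19.4427

Derivation:
Step 0: x=[5.0000 9.0000 13.0000 18.0000] v=[0.0000 0.0000 0.0000 2.0000]
Step 1: x=[4.9200 9.0000 13.0800 18.3600] v=[-0.4000 0.0000 0.4000 1.8000]
Step 2: x=[4.7728 9.0000 13.2560 18.6688] v=[-0.7360 0.0000 0.8800 1.5440]
Step 3: x=[4.5820 9.0023 13.5245 18.9211] v=[-0.9542 0.0115 1.3427 1.2614]
Step 4: x=[4.3782 9.0128 13.8630 19.1175] v=[-1.0189 0.0523 1.6925 0.9821]
Step 5: x=[4.1949 9.0405 14.2338 19.2637] v=[-0.9163 0.1385 1.8542 0.7312]
Step 6: x=[4.0637 9.0960 14.5916 19.3687] v=[-0.6560 0.2776 1.7888 0.5252]
Step 7: x=[4.0100 9.1886 14.8919 19.4427] v=[-0.2686 0.4629 1.5014 0.3698]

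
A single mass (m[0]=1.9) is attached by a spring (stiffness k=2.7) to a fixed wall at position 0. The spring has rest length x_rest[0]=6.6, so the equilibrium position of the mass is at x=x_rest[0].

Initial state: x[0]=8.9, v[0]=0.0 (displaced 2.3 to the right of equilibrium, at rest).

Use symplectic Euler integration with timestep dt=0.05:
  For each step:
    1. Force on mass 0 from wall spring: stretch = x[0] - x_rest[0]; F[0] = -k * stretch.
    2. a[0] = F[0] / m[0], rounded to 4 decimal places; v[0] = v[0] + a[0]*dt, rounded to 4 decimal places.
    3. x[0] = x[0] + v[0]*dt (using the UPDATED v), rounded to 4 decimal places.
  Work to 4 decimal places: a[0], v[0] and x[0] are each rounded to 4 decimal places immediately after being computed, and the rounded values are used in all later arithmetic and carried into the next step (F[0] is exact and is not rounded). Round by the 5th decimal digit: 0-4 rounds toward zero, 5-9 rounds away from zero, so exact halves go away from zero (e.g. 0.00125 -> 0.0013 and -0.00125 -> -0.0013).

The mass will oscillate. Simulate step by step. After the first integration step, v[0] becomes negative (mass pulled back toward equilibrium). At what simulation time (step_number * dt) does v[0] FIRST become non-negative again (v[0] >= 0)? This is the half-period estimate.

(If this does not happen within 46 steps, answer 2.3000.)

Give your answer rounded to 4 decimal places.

Step 0: x=[8.9000] v=[0.0000]
Step 1: x=[8.8918] v=[-0.1634]
Step 2: x=[8.8755] v=[-0.3262]
Step 3: x=[8.8511] v=[-0.4879]
Step 4: x=[8.8187] v=[-0.6478]
Step 5: x=[8.7784] v=[-0.8054]
Step 6: x=[8.7304] v=[-0.9602]
Step 7: x=[8.6748] v=[-1.1116]
Step 8: x=[8.6119] v=[-1.2590]
Step 9: x=[8.5418] v=[-1.4020]
Step 10: x=[8.4648] v=[-1.5400]
Step 11: x=[8.3812] v=[-1.6725]
Step 12: x=[8.2912] v=[-1.7991]
Step 13: x=[8.1952] v=[-1.9193]
Step 14: x=[8.0936] v=[-2.0326]
Step 15: x=[7.9867] v=[-2.1387]
Step 16: x=[7.8748] v=[-2.2372]
Step 17: x=[7.7584] v=[-2.3278]
Step 18: x=[7.6379] v=[-2.4101]
Step 19: x=[7.5137] v=[-2.4838]
Step 20: x=[7.3863] v=[-2.5487]
Step 21: x=[7.2561] v=[-2.6046]
Step 22: x=[7.1235] v=[-2.6512]
Step 23: x=[6.9891] v=[-2.6884]
Step 24: x=[6.8533] v=[-2.7160]
Step 25: x=[6.7166] v=[-2.7340]
Step 26: x=[6.5795] v=[-2.7423]
Step 27: x=[6.4425] v=[-2.7408]
Step 28: x=[6.3060] v=[-2.7296]
Step 29: x=[6.1706] v=[-2.7087]
Step 30: x=[6.0367] v=[-2.6782]
Step 31: x=[5.9048] v=[-2.6382]
Step 32: x=[5.7754] v=[-2.5888]
Step 33: x=[5.6489] v=[-2.5302]
Step 34: x=[5.5258] v=[-2.4626]
Step 35: x=[5.4065] v=[-2.3863]
Step 36: x=[5.2914] v=[-2.3015]
Step 37: x=[5.1810] v=[-2.2085]
Step 38: x=[5.0756] v=[-2.1077]
Step 39: x=[4.9756] v=[-1.9994]
Step 40: x=[4.8814] v=[-1.8840]
Step 41: x=[4.7933] v=[-1.7619]
Step 42: x=[4.7116] v=[-1.6335]
Step 43: x=[4.6366] v=[-1.4993]
Step 44: x=[4.5686] v=[-1.3598]
Step 45: x=[4.5078] v=[-1.2155]
Step 46: x=[4.4545] v=[-1.0668]
v[0] did not become non-negative within 46 steps; using fallback time=2.3000

Answer: 2.3000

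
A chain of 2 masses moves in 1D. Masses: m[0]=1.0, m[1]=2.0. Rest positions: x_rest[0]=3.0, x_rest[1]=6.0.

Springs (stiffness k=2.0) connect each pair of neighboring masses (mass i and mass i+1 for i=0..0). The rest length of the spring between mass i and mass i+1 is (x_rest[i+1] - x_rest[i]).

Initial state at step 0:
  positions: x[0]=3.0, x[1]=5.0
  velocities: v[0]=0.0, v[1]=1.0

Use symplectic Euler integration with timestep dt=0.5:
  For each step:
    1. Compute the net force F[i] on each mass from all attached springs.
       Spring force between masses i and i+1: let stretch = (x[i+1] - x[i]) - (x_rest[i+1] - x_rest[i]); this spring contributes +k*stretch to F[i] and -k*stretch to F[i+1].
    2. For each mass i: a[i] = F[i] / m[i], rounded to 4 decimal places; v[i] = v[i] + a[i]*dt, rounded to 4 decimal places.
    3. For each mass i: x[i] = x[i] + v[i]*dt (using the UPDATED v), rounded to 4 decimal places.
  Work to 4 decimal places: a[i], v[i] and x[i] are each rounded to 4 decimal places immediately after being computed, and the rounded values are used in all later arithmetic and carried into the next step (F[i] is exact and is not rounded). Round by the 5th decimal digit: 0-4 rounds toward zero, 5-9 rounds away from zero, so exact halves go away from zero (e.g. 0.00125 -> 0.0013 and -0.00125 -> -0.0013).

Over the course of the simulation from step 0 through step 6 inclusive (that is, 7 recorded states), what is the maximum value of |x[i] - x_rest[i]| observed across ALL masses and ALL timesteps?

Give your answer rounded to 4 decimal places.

Step 0: x=[3.0000 5.0000] v=[0.0000 1.0000]
Step 1: x=[2.5000 5.7500] v=[-1.0000 1.5000]
Step 2: x=[2.1250 6.4375] v=[-0.7500 1.3750]
Step 3: x=[2.4063 6.7969] v=[0.5625 0.7188]
Step 4: x=[3.3829 6.8087] v=[1.9531 0.0235]
Step 5: x=[4.5724 6.7140] v=[2.3789 -0.1894]
Step 6: x=[5.3327 6.8339] v=[1.5205 0.2398]
Max displacement = 2.3327

Answer: 2.3327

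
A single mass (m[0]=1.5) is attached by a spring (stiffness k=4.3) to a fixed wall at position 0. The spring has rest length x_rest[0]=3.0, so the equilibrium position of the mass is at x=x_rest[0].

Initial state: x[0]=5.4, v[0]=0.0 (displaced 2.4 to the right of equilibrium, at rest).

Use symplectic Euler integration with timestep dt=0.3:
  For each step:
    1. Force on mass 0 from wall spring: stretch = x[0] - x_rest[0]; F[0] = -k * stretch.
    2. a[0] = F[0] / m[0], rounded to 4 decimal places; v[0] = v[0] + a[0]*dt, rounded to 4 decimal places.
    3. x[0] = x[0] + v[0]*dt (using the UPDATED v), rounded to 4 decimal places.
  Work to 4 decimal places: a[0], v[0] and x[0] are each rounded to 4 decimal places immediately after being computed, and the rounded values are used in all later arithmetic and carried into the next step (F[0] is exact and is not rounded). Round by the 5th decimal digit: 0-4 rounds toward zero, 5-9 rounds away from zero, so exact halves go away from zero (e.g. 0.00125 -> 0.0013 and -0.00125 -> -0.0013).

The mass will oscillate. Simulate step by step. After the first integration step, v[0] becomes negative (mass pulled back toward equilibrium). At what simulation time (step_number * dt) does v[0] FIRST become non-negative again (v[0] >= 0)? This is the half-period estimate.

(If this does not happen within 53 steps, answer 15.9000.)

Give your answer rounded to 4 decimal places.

Step 0: x=[5.4000] v=[0.0000]
Step 1: x=[4.7808] v=[-2.0640]
Step 2: x=[3.7022] v=[-3.5955]
Step 3: x=[2.4424] v=[-4.1994]
Step 4: x=[1.3264] v=[-3.7199]
Step 5: x=[0.6422] v=[-2.2806]
Step 6: x=[0.5663] v=[-0.2529]
Step 7: x=[1.1183] v=[1.8401]
First v>=0 after going negative at step 7, time=2.1000

Answer: 2.1000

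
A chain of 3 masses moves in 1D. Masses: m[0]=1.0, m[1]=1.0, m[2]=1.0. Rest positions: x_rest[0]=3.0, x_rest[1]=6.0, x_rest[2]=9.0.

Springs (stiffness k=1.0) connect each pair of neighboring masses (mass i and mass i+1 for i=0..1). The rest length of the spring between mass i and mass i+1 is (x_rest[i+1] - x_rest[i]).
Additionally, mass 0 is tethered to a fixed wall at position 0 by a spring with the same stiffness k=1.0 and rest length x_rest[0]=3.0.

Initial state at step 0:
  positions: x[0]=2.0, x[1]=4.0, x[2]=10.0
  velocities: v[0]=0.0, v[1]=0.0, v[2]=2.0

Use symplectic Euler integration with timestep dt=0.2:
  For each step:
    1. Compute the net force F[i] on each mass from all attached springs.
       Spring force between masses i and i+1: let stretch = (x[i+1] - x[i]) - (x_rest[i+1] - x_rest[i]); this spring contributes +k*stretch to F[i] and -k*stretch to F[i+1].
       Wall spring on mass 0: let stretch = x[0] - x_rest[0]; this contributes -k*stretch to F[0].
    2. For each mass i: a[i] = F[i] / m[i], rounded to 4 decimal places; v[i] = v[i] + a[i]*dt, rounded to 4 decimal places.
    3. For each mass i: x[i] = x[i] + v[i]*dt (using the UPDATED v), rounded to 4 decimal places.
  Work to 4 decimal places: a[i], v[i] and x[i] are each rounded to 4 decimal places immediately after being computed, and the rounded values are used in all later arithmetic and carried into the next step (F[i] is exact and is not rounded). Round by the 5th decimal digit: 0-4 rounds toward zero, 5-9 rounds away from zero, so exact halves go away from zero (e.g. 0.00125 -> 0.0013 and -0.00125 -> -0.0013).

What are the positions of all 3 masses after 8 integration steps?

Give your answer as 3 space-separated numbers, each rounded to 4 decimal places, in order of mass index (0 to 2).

Answer: 2.9885 7.8486 9.6993

Derivation:
Step 0: x=[2.0000 4.0000 10.0000] v=[0.0000 0.0000 2.0000]
Step 1: x=[2.0000 4.1600 10.2800] v=[0.0000 0.8000 1.4000]
Step 2: x=[2.0064 4.4784 10.4352] v=[0.0320 1.5920 0.7760]
Step 3: x=[2.0314 4.9362 10.4721] v=[0.1251 2.2890 0.1846]
Step 4: x=[2.0914 5.4992 10.4076] v=[0.2998 2.8152 -0.3226]
Step 5: x=[2.2040 6.1223 10.2667] v=[0.5631 3.1153 -0.7043]
Step 6: x=[2.3852 6.7544 10.0801] v=[0.9060 3.1605 -0.9332]
Step 7: x=[2.6458 7.3448 9.8804] v=[1.3028 2.9518 -0.9983]
Step 8: x=[2.9885 7.8486 9.6993] v=[1.7134 2.5191 -0.9054]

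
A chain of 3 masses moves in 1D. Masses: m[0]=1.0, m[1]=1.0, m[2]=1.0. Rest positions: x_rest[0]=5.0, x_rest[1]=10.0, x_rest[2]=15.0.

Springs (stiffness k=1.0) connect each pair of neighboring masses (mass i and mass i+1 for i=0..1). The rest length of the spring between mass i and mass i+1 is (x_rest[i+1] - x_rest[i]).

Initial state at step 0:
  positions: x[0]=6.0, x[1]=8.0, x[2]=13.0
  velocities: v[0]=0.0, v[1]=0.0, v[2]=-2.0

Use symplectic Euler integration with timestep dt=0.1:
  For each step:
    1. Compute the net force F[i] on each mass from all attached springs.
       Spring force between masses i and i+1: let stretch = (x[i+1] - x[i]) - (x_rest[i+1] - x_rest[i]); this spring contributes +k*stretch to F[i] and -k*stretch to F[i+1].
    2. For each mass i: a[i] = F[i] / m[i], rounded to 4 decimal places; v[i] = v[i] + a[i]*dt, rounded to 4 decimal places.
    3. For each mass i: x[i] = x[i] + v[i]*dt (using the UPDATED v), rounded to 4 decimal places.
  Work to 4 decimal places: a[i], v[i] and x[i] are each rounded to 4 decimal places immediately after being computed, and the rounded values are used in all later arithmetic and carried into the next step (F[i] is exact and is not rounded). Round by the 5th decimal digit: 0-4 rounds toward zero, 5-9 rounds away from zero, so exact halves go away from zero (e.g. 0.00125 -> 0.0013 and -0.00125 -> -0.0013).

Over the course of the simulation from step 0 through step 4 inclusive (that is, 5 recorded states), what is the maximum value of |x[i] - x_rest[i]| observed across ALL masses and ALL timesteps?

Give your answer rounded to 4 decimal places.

Answer: 2.7758

Derivation:
Step 0: x=[6.0000 8.0000 13.0000] v=[0.0000 0.0000 -2.0000]
Step 1: x=[5.9700 8.0300 12.8000] v=[-0.3000 0.3000 -2.0000]
Step 2: x=[5.9106 8.0871 12.6023] v=[-0.5940 0.5710 -1.9770]
Step 3: x=[5.8230 8.1676 12.4095] v=[-0.8764 0.8049 -1.9285]
Step 4: x=[5.7088 8.2671 12.2242] v=[-1.1419 0.9946 -1.8527]
Max displacement = 2.7758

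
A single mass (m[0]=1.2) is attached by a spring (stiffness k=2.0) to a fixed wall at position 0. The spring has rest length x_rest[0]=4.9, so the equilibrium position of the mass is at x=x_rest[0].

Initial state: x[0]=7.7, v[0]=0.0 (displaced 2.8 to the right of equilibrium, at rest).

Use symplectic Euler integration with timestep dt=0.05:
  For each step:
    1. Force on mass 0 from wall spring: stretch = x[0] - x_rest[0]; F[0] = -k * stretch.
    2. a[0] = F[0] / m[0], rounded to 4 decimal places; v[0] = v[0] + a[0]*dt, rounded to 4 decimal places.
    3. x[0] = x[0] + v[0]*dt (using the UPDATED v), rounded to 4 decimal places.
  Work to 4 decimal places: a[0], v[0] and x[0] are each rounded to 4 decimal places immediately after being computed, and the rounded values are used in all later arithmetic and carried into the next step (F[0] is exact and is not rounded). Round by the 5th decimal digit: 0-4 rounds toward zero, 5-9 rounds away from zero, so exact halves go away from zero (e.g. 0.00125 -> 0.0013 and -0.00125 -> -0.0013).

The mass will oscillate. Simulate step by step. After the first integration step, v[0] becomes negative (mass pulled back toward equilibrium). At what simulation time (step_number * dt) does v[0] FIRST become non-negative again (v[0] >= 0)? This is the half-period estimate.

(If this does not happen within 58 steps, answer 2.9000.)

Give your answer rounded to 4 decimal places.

Step 0: x=[7.7000] v=[0.0000]
Step 1: x=[7.6883] v=[-0.2333]
Step 2: x=[7.6650] v=[-0.4657]
Step 3: x=[7.6302] v=[-0.6961]
Step 4: x=[7.5840] v=[-0.9236]
Step 5: x=[7.5266] v=[-1.1473]
Step 6: x=[7.4583] v=[-1.3662]
Step 7: x=[7.3793] v=[-1.5794]
Step 8: x=[7.2900] v=[-1.7860]
Step 9: x=[7.1907] v=[-1.9852]
Step 10: x=[7.0819] v=[-2.1761]
Step 11: x=[6.9640] v=[-2.3579]
Step 12: x=[6.8375] v=[-2.5299]
Step 13: x=[6.7029] v=[-2.6914]
Step 14: x=[6.5608] v=[-2.8416]
Step 15: x=[6.4118] v=[-2.9800]
Step 16: x=[6.2565] v=[-3.1060]
Step 17: x=[6.0956] v=[-3.2190]
Step 18: x=[5.9297] v=[-3.3186]
Step 19: x=[5.7595] v=[-3.4044]
Step 20: x=[5.5857] v=[-3.4760]
Step 21: x=[5.4090] v=[-3.5331]
Step 22: x=[5.2302] v=[-3.5755]
Step 23: x=[5.0501] v=[-3.6030]
Step 24: x=[4.8693] v=[-3.6155]
Step 25: x=[4.6887] v=[-3.6129]
Step 26: x=[4.5089] v=[-3.5953]
Step 27: x=[4.3308] v=[-3.5627]
Step 28: x=[4.1550] v=[-3.5153]
Step 29: x=[3.9823] v=[-3.4532]
Step 30: x=[3.8135] v=[-3.3767]
Step 31: x=[3.6492] v=[-3.2862]
Step 32: x=[3.4901] v=[-3.1820]
Step 33: x=[3.3369] v=[-3.0645]
Step 34: x=[3.1902] v=[-2.9342]
Step 35: x=[3.0506] v=[-2.7917]
Step 36: x=[2.9187] v=[-2.6376]
Step 37: x=[2.7951] v=[-2.4725]
Step 38: x=[2.6802] v=[-2.2971]
Step 39: x=[2.5746] v=[-2.1121]
Step 40: x=[2.4787] v=[-1.9183]
Step 41: x=[2.3929] v=[-1.7165]
Step 42: x=[2.3175] v=[-1.5076]
Step 43: x=[2.2529] v=[-1.2924]
Step 44: x=[2.1993] v=[-1.0718]
Step 45: x=[2.1570] v=[-0.8467]
Step 46: x=[2.1261] v=[-0.6181]
Step 47: x=[2.1068] v=[-0.3869]
Step 48: x=[2.0991] v=[-0.1541]
Step 49: x=[2.1031] v=[0.0793]
First v>=0 after going negative at step 49, time=2.4500

Answer: 2.4500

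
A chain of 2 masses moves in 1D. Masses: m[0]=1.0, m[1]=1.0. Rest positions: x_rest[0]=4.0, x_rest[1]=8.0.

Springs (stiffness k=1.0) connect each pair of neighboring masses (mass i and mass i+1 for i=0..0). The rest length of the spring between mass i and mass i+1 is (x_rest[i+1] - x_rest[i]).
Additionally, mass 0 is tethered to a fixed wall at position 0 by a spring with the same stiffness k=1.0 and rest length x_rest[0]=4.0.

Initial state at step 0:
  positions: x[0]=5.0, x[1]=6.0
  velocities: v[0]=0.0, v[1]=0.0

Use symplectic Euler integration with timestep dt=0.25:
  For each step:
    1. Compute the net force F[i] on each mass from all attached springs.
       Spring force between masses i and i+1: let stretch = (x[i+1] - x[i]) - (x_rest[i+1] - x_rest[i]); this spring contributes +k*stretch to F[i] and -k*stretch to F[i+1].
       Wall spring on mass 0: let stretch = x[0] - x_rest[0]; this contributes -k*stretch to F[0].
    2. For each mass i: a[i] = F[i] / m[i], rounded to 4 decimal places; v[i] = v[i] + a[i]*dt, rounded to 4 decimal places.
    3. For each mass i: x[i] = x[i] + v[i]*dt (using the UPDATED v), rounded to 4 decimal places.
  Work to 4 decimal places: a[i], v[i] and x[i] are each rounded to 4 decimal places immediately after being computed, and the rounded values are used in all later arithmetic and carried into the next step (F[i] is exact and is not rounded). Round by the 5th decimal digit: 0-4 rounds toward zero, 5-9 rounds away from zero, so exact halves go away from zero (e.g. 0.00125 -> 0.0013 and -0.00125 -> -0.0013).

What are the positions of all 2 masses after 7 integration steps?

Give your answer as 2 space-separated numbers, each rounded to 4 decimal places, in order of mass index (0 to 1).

Step 0: x=[5.0000 6.0000] v=[0.0000 0.0000]
Step 1: x=[4.7500 6.1875] v=[-1.0000 0.7500]
Step 2: x=[4.2930 6.5352] v=[-1.8281 1.3906]
Step 3: x=[3.7078 6.9927] v=[-2.3408 1.8301]
Step 4: x=[3.0962 7.4949] v=[-2.4465 2.0089]
Step 5: x=[2.5660 7.9722] v=[-2.1209 1.9092]
Step 6: x=[2.2133 8.3616] v=[-1.4109 1.5577]
Step 7: x=[2.1065 8.6168] v=[-0.4272 1.0206]

Answer: 2.1065 8.6168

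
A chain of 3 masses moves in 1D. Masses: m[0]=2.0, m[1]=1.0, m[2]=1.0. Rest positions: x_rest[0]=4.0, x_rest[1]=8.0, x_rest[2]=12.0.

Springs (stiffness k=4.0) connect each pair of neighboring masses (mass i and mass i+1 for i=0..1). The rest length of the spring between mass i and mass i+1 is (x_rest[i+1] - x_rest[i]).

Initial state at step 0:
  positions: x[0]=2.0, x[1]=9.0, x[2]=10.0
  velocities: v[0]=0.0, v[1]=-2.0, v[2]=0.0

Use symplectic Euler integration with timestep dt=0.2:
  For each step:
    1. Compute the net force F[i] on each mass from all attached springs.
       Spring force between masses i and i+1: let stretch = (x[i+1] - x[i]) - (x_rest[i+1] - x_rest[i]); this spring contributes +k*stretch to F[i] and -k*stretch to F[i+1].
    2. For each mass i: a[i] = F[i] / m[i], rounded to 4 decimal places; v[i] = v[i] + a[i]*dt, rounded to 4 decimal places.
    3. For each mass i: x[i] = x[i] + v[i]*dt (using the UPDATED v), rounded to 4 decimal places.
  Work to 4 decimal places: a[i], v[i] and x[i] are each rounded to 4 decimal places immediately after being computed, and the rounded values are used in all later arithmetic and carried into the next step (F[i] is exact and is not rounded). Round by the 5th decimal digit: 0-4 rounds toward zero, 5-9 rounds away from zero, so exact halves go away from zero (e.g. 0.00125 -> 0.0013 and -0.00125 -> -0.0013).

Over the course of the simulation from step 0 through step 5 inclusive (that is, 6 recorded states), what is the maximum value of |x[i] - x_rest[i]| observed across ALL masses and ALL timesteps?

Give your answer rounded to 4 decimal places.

Answer: 4.1254

Derivation:
Step 0: x=[2.0000 9.0000 10.0000] v=[0.0000 -2.0000 0.0000]
Step 1: x=[2.2400 7.6400 10.4800] v=[1.2000 -6.8000 2.4000]
Step 2: x=[2.5920 5.8704 11.1456] v=[1.7600 -8.8480 3.3280]
Step 3: x=[2.8863 4.4203 11.6072] v=[1.4714 -7.2506 2.3078]
Step 4: x=[2.9833 3.8746 11.5589] v=[0.4850 -2.7283 -0.2417]
Step 5: x=[2.8316 4.4158 10.9211] v=[-0.7585 2.7061 -3.1891]
Max displacement = 4.1254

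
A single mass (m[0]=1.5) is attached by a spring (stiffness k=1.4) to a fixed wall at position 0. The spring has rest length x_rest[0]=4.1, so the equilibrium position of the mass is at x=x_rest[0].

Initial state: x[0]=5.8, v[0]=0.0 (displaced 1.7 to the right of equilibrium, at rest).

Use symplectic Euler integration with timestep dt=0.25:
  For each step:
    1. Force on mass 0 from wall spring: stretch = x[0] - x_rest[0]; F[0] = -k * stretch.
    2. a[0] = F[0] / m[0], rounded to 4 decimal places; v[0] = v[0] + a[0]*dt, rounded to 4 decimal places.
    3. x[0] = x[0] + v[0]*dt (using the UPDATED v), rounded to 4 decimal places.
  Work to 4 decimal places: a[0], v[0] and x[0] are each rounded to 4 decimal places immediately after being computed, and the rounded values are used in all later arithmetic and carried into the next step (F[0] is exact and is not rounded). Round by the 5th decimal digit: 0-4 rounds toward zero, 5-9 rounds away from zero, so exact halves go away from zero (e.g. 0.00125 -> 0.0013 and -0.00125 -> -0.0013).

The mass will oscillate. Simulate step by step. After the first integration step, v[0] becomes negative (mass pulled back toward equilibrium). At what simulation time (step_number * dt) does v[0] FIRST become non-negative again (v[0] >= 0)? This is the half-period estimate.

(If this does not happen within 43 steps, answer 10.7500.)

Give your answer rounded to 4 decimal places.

Answer: 3.2500

Derivation:
Step 0: x=[5.8000] v=[0.0000]
Step 1: x=[5.7008] v=[-0.3967]
Step 2: x=[5.5083] v=[-0.7702]
Step 3: x=[5.2336] v=[-1.0988]
Step 4: x=[4.8928] v=[-1.3633]
Step 5: x=[4.5057] v=[-1.5483]
Step 6: x=[4.0950] v=[-1.6430]
Step 7: x=[3.6846] v=[-1.6418]
Step 8: x=[3.2984] v=[-1.5449]
Step 9: x=[2.9589] v=[-1.3579]
Step 10: x=[2.6860] v=[-1.0917]
Step 11: x=[2.4956] v=[-0.7618]
Step 12: x=[2.3987] v=[-0.3875]
Step 13: x=[2.4011] v=[0.0095]
First v>=0 after going negative at step 13, time=3.2500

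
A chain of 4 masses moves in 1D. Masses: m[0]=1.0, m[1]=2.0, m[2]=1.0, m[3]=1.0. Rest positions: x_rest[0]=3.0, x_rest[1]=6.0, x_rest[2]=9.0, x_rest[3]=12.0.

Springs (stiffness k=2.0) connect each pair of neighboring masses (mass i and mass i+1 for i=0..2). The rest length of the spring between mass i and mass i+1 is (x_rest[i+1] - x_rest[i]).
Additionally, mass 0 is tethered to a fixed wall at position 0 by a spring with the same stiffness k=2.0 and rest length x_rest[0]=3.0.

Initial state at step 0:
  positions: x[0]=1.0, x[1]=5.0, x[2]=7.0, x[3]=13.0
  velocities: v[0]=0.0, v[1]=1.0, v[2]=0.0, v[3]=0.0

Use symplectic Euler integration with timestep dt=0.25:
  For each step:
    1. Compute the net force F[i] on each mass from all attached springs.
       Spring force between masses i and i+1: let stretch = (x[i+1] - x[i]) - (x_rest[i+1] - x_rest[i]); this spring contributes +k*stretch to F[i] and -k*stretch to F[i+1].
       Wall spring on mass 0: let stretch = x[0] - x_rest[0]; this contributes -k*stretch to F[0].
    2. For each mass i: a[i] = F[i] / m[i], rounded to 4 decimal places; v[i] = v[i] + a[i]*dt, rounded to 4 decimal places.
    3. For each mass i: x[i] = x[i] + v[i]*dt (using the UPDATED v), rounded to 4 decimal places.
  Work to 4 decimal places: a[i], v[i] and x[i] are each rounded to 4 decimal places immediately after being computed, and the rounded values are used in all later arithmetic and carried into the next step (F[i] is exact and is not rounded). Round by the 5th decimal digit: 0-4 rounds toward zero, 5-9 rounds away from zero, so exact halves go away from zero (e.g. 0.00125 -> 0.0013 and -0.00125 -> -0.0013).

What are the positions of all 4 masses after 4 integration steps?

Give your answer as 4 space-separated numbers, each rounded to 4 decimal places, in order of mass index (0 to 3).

Step 0: x=[1.0000 5.0000 7.0000 13.0000] v=[0.0000 1.0000 0.0000 0.0000]
Step 1: x=[1.3750 5.1250 7.5000 12.6250] v=[1.5000 0.5000 2.0000 -1.5000]
Step 2: x=[2.0469 5.1641 8.3438 11.9844] v=[2.6875 0.1563 3.3750 -2.5625]
Step 3: x=[2.8526 5.2071 9.2452 11.2637] v=[3.2227 0.1719 3.6055 -2.8828]
Step 4: x=[3.5960 5.3553 9.8941 10.6657] v=[2.9737 0.5928 2.5957 -2.3921]

Answer: 3.5960 5.3553 9.8941 10.6657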